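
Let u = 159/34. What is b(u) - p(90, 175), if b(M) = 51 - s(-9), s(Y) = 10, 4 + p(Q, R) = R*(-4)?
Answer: 745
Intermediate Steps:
p(Q, R) = -4 - 4*R (p(Q, R) = -4 + R*(-4) = -4 - 4*R)
u = 159/34 (u = 159*(1/34) = 159/34 ≈ 4.6765)
b(M) = 41 (b(M) = 51 - 1*10 = 51 - 10 = 41)
b(u) - p(90, 175) = 41 - (-4 - 4*175) = 41 - (-4 - 700) = 41 - 1*(-704) = 41 + 704 = 745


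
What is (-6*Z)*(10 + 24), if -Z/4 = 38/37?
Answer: 31008/37 ≈ 838.05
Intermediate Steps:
Z = -152/37 ≈ -4.1081
(-6*Z)*(10 + 24) = (-6*(-152/37))*(10 + 24) = (912/37)*34 = 31008/37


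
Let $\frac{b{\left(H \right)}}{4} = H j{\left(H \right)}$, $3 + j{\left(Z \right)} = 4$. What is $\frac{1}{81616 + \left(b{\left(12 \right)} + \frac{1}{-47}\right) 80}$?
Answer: $\frac{47}{4016352} \approx 1.1702 \cdot 10^{-5}$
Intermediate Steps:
$j{\left(Z \right)} = 1$ ($j{\left(Z \right)} = -3 + 4 = 1$)
$b{\left(H \right)} = 4 H$ ($b{\left(H \right)} = 4 H 1 = 4 H$)
$\frac{1}{81616 + \left(b{\left(12 \right)} + \frac{1}{-47}\right) 80} = \frac{1}{81616 + \left(4 \cdot 12 + \frac{1}{-47}\right) 80} = \frac{1}{81616 + \left(48 - \frac{1}{47}\right) 80} = \frac{1}{81616 + \frac{2255}{47} \cdot 80} = \frac{1}{81616 + \frac{180400}{47}} = \frac{1}{\frac{4016352}{47}} = \frac{47}{4016352}$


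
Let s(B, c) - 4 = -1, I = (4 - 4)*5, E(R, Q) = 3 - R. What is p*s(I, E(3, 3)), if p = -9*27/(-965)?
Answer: 729/965 ≈ 0.75544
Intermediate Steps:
I = 0 (I = 0*5 = 0)
s(B, c) = 3 (s(B, c) = 4 - 1 = 3)
p = 243/965 (p = -243*(-1/965) = 243/965 ≈ 0.25181)
p*s(I, E(3, 3)) = (243/965)*3 = 729/965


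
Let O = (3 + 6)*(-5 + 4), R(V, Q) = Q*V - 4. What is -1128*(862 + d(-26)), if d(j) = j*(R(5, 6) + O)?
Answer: -473760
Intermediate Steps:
R(V, Q) = -4 + Q*V
O = -9 (O = 9*(-1) = -9)
d(j) = 17*j (d(j) = j*((-4 + 6*5) - 9) = j*((-4 + 30) - 9) = j*(26 - 9) = j*17 = 17*j)
-1128*(862 + d(-26)) = -1128*(862 + 17*(-26)) = -1128*(862 - 442) = -1128*420 = -473760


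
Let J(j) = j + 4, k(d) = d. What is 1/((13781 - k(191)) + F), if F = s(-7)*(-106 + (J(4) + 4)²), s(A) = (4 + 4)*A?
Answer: 1/11462 ≈ 8.7245e-5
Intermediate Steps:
s(A) = 8*A
J(j) = 4 + j
F = -2128 (F = (8*(-7))*(-106 + ((4 + 4) + 4)²) = -56*(-106 + (8 + 4)²) = -56*(-106 + 12²) = -56*(-106 + 144) = -56*38 = -2128)
1/((13781 - k(191)) + F) = 1/((13781 - 1*191) - 2128) = 1/((13781 - 191) - 2128) = 1/(13590 - 2128) = 1/11462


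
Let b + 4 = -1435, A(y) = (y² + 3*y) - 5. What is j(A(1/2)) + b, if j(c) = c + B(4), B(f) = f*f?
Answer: -5705/4 ≈ -1426.3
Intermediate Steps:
A(y) = -5 + y² + 3*y
B(f) = f²
b = -1439 (b = -4 - 1435 = -1439)
j(c) = 16 + c (j(c) = c + 4² = c + 16 = 16 + c)
j(A(1/2)) + b = (16 + (-5 + (1/2)² + 3/2)) - 1439 = (16 + (-5 + (½)² + 3*(½))) - 1439 = (16 + (-5 + ¼ + 3/2)) - 1439 = (16 - 13/4) - 1439 = 51/4 - 1439 = -5705/4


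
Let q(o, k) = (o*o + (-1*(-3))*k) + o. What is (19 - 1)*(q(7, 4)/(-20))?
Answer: -306/5 ≈ -61.200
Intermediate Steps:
q(o, k) = o + o² + 3*k (q(o, k) = (o² + 3*k) + o = o + o² + 3*k)
(19 - 1)*(q(7, 4)/(-20)) = (19 - 1)*((7 + 7² + 3*4)/(-20)) = 18*((7 + 49 + 12)*(-1/20)) = 18*(68*(-1/20)) = 18*(-17/5) = -306/5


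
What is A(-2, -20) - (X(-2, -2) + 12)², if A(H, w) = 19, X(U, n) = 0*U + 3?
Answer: -206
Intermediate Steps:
X(U, n) = 3 (X(U, n) = 0 + 3 = 3)
A(-2, -20) - (X(-2, -2) + 12)² = 19 - (3 + 12)² = 19 - 1*15² = 19 - 1*225 = 19 - 225 = -206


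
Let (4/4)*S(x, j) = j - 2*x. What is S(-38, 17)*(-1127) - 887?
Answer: -105698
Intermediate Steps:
S(x, j) = j - 2*x
S(-38, 17)*(-1127) - 887 = (17 - 2*(-38))*(-1127) - 887 = (17 + 76)*(-1127) - 887 = 93*(-1127) - 887 = -104811 - 887 = -105698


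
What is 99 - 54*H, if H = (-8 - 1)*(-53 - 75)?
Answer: -62109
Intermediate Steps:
H = 1152 (H = -9*(-128) = 1152)
99 - 54*H = 99 - 54*1152 = 99 - 62208 = -62109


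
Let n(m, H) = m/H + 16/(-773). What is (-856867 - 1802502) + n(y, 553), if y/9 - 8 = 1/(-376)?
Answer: -427435957862085/160728344 ≈ -2.6594e+6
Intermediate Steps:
y = 27063/376 (y = 72 + 9/(-376) = 72 + 9*(-1/376) = 72 - 9/376 = 27063/376 ≈ 71.976)
n(m, H) = -16/773 + m/H (n(m, H) = m/H + 16*(-1/773) = m/H - 16/773 = -16/773 + m/H)
(-856867 - 1802502) + n(y, 553) = (-856867 - 1802502) + (-16/773 + (27063/376)/553) = -2659369 + (-16/773 + (27063/376)*(1/553)) = -2659369 + (-16/773 + 27063/207928) = -2659369 + 17592851/160728344 = -427435957862085/160728344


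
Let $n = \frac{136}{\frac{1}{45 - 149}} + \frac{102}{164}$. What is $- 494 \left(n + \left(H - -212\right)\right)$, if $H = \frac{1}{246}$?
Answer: $\frac{846498146}{123} \approx 6.8821 \cdot 10^{6}$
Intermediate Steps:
$n = - \frac{1159757}{82}$ ($n = \frac{136}{\frac{1}{-104}} + 102 \cdot \frac{1}{164} = \frac{136}{- \frac{1}{104}} + \frac{51}{82} = 136 \left(-104\right) + \frac{51}{82} = -14144 + \frac{51}{82} = - \frac{1159757}{82} \approx -14143.0$)
$H = \frac{1}{246} \approx 0.004065$
$- 494 \left(n + \left(H - -212\right)\right) = - 494 \left(- \frac{1159757}{82} + \left(\frac{1}{246} - -212\right)\right) = - 494 \left(- \frac{1159757}{82} + \left(\frac{1}{246} + 212\right)\right) = - 494 \left(- \frac{1159757}{82} + \frac{52153}{246}\right) = \left(-494\right) \left(- \frac{1713559}{123}\right) = \frac{846498146}{123}$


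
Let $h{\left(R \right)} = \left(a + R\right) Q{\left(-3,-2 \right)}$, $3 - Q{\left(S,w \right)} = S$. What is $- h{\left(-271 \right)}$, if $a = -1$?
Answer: $1632$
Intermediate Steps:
$Q{\left(S,w \right)} = 3 - S$
$h{\left(R \right)} = -6 + 6 R$ ($h{\left(R \right)} = \left(-1 + R\right) \left(3 - -3\right) = \left(-1 + R\right) \left(3 + 3\right) = \left(-1 + R\right) 6 = -6 + 6 R$)
$- h{\left(-271 \right)} = - (-6 + 6 \left(-271\right)) = - (-6 - 1626) = \left(-1\right) \left(-1632\right) = 1632$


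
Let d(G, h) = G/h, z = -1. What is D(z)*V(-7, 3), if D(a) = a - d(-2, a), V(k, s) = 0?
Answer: 0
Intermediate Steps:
D(a) = a + 2/a (D(a) = a - (-2)/a = a + 2/a)
D(z)*V(-7, 3) = (-1 + 2/(-1))*0 = (-1 + 2*(-1))*0 = (-1 - 2)*0 = -3*0 = 0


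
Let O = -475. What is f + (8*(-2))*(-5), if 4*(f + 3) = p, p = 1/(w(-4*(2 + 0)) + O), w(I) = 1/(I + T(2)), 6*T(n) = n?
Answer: 3365801/43712 ≈ 77.000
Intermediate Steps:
T(n) = n/6
w(I) = 1/(1/3 + I) (w(I) = 1/(I + (1/6)*2) = 1/(I + 1/3) = 1/(1/3 + I))
p = -23/10928 (p = 1/(3/(1 + 3*(-4*(2 + 0))) - 475) = 1/(3/(1 + 3*(-4*2)) - 475) = 1/(3/(1 + 3*(-8)) - 475) = 1/(3/(1 - 24) - 475) = 1/(3/(-23) - 475) = 1/(3*(-1/23) - 475) = 1/(-3/23 - 475) = 1/(-10928/23) = -23/10928 ≈ -0.0021047)
f = -131159/43712 (f = -3 + (1/4)*(-23/10928) = -3 - 23/43712 = -131159/43712 ≈ -3.0005)
f + (8*(-2))*(-5) = -131159/43712 + (8*(-2))*(-5) = -131159/43712 - 16*(-5) = -131159/43712 + 80 = 3365801/43712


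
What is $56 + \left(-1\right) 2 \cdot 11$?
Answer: $34$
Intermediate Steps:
$56 + \left(-1\right) 2 \cdot 11 = 56 - 22 = 34$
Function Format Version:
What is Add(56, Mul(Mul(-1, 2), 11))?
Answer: 34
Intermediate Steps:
Add(56, Mul(Mul(-1, 2), 11)) = Add(56, Mul(-2, 11)) = Add(56, -22) = 34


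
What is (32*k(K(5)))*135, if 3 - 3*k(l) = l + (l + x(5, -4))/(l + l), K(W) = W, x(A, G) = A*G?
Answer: -720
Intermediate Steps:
k(l) = 1 - l/3 - (-20 + l)/(6*l) (k(l) = 1 - (l + (l + 5*(-4))/(l + l))/3 = 1 - (l + (l - 20)/((2*l)))/3 = 1 - (l + (-20 + l)*(1/(2*l)))/3 = 1 - (l + (-20 + l)/(2*l))/3 = 1 + (-l/3 - (-20 + l)/(6*l)) = 1 - l/3 - (-20 + l)/(6*l))
(32*k(K(5)))*135 = (32*((1/6)*(20 - 1*5*(-5 + 2*5))/5))*135 = (32*((1/6)*(1/5)*(20 - 1*5*(-5 + 10))))*135 = (32*((1/6)*(1/5)*(20 - 1*5*5)))*135 = (32*((1/6)*(1/5)*(20 - 25)))*135 = (32*((1/6)*(1/5)*(-5)))*135 = (32*(-1/6))*135 = -16/3*135 = -720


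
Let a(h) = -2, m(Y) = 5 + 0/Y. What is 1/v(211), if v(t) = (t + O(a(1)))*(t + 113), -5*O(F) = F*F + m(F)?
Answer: 5/338904 ≈ 1.4753e-5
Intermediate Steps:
m(Y) = 5 (m(Y) = 5 + 0 = 5)
O(F) = -1 - F**2/5 (O(F) = -(F*F + 5)/5 = -(F**2 + 5)/5 = -(5 + F**2)/5 = -1 - F**2/5)
v(t) = (113 + t)*(-9/5 + t) (v(t) = (t + (-1 - 1/5*(-2)**2))*(t + 113) = (t + (-1 - 1/5*4))*(113 + t) = (t + (-1 - 4/5))*(113 + t) = (t - 9/5)*(113 + t) = (-9/5 + t)*(113 + t) = (113 + t)*(-9/5 + t))
1/v(211) = 1/(-1017/5 + 211**2 + (556/5)*211) = 1/(-1017/5 + 44521 + 117316/5) = 1/(338904/5) = 5/338904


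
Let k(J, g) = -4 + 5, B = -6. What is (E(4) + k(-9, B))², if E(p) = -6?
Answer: 25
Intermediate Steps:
k(J, g) = 1
(E(4) + k(-9, B))² = (-6 + 1)² = (-5)² = 25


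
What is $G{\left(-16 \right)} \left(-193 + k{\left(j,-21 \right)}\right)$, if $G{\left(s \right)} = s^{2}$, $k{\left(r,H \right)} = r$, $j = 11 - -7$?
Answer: $-44800$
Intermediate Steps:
$j = 18$ ($j = 11 + 7 = 18$)
$G{\left(-16 \right)} \left(-193 + k{\left(j,-21 \right)}\right) = \left(-16\right)^{2} \left(-193 + 18\right) = 256 \left(-175\right) = -44800$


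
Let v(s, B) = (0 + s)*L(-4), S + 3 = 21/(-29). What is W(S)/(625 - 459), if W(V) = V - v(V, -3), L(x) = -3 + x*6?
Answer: -1512/2407 ≈ -0.62817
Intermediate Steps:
L(x) = -3 + 6*x
S = -108/29 (S = -3 + 21/(-29) = -3 + 21*(-1/29) = -3 - 21/29 = -108/29 ≈ -3.7241)
v(s, B) = -27*s (v(s, B) = (0 + s)*(-3 + 6*(-4)) = s*(-3 - 24) = s*(-27) = -27*s)
W(V) = 28*V (W(V) = V - (-27)*V = V + 27*V = 28*V)
W(S)/(625 - 459) = (28*(-108/29))/(625 - 459) = -3024/29/166 = -3024/29*1/166 = -1512/2407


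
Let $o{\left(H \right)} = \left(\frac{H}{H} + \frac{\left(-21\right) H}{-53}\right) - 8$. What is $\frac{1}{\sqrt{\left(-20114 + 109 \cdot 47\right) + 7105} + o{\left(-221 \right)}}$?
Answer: $- \frac{132818}{23635959} - \frac{2809 i \sqrt{7886}}{47271918} \approx -0.0056193 - 0.0052769 i$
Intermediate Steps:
$o{\left(H \right)} = -7 + \frac{21 H}{53}$ ($o{\left(H \right)} = \left(1 + - 21 H \left(- \frac{1}{53}\right)\right) - 8 = \left(1 + \frac{21 H}{53}\right) - 8 = -7 + \frac{21 H}{53}$)
$\frac{1}{\sqrt{\left(-20114 + 109 \cdot 47\right) + 7105} + o{\left(-221 \right)}} = \frac{1}{\sqrt{\left(-20114 + 109 \cdot 47\right) + 7105} + \left(-7 + \frac{21}{53} \left(-221\right)\right)} = \frac{1}{\sqrt{\left(-20114 + 5123\right) + 7105} - \frac{5012}{53}} = \frac{1}{\sqrt{-14991 + 7105} - \frac{5012}{53}} = \frac{1}{\sqrt{-7886} - \frac{5012}{53}} = \frac{1}{i \sqrt{7886} - \frac{5012}{53}} = \frac{1}{- \frac{5012}{53} + i \sqrt{7886}}$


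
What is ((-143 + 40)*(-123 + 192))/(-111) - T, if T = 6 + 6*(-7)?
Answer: 3701/37 ≈ 100.03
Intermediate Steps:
T = -36 (T = 6 - 42 = -36)
((-143 + 40)*(-123 + 192))/(-111) - T = ((-143 + 40)*(-123 + 192))/(-111) - 1*(-36) = -103*69*(-1/111) + 36 = -7107*(-1/111) + 36 = 2369/37 + 36 = 3701/37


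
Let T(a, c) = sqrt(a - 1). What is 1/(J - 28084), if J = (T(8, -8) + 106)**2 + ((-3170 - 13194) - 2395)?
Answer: -2225/79190337 - 53*sqrt(7)/316761348 ≈ -2.8540e-5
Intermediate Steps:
T(a, c) = sqrt(-1 + a)
J = -18759 + (106 + sqrt(7))**2 (J = (sqrt(-1 + 8) + 106)**2 + ((-3170 - 13194) - 2395) = (sqrt(7) + 106)**2 + (-16364 - 2395) = (106 + sqrt(7))**2 - 18759 = -18759 + (106 + sqrt(7))**2 ≈ -6955.1)
1/(J - 28084) = 1/((-7516 + 212*sqrt(7)) - 28084) = 1/(-35600 + 212*sqrt(7))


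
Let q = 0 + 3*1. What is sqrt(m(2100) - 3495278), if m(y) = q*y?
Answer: I*sqrt(3488978) ≈ 1867.9*I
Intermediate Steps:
q = 3 (q = 0 + 3 = 3)
m(y) = 3*y
sqrt(m(2100) - 3495278) = sqrt(3*2100 - 3495278) = sqrt(6300 - 3495278) = sqrt(-3488978) = I*sqrt(3488978)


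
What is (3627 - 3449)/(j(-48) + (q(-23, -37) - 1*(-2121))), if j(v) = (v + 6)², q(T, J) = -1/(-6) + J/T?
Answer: 24564/536375 ≈ 0.045796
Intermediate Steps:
q(T, J) = ⅙ + J/T (q(T, J) = -1*(-⅙) + J/T = ⅙ + J/T)
j(v) = (6 + v)²
(3627 - 3449)/(j(-48) + (q(-23, -37) - 1*(-2121))) = (3627 - 3449)/((6 - 48)² + ((-37 + (⅙)*(-23))/(-23) - 1*(-2121))) = 178/((-42)² + (-(-37 - 23/6)/23 + 2121)) = 178/(1764 + (-1/23*(-245/6) + 2121)) = 178/(1764 + (245/138 + 2121)) = 178/(1764 + 292943/138) = 178/(536375/138) = 178*(138/536375) = 24564/536375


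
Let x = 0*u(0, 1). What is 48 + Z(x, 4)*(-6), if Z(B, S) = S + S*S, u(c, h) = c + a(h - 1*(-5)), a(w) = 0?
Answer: -72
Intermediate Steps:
u(c, h) = c (u(c, h) = c + 0 = c)
x = 0 (x = 0*0 = 0)
Z(B, S) = S + S²
48 + Z(x, 4)*(-6) = 48 + (4*(1 + 4))*(-6) = 48 + (4*5)*(-6) = 48 + 20*(-6) = 48 - 120 = -72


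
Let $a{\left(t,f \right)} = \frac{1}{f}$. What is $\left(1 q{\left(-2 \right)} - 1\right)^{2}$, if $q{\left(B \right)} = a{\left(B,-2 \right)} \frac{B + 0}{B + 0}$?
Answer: $\frac{9}{4} \approx 2.25$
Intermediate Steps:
$q{\left(B \right)} = - \frac{1}{2}$ ($q{\left(B \right)} = \frac{\left(B + 0\right) \frac{1}{B + 0}}{-2} = - \frac{B \frac{1}{B}}{2} = \left(- \frac{1}{2}\right) 1 = - \frac{1}{2}$)
$\left(1 q{\left(-2 \right)} - 1\right)^{2} = \left(1 \left(- \frac{1}{2}\right) - 1\right)^{2} = \left(- \frac{1}{2} - 1\right)^{2} = \left(- \frac{3}{2}\right)^{2} = \frac{9}{4}$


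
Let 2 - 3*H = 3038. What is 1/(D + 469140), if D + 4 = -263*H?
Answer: 1/735292 ≈ 1.3600e-6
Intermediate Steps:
H = -1012 (H = ⅔ - ⅓*3038 = ⅔ - 3038/3 = -1012)
D = 266152 (D = -4 - 263*(-1012) = -4 + 266156 = 266152)
1/(D + 469140) = 1/(266152 + 469140) = 1/735292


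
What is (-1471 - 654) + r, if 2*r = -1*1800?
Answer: -3025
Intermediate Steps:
r = -900 (r = (-1*1800)/2 = (½)*(-1800) = -900)
(-1471 - 654) + r = (-1471 - 654) - 900 = -2125 - 900 = -3025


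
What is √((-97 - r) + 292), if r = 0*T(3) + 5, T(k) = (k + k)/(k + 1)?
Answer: √190 ≈ 13.784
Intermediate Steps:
T(k) = 2*k/(1 + k) (T(k) = (2*k)/(1 + k) = 2*k/(1 + k))
r = 5 (r = 0*(2*3/(1 + 3)) + 5 = 0*(2*3/4) + 5 = 0*(2*3*(¼)) + 5 = 0*(3/2) + 5 = 0 + 5 = 5)
√((-97 - r) + 292) = √((-97 - 1*5) + 292) = √((-97 - 5) + 292) = √(-102 + 292) = √190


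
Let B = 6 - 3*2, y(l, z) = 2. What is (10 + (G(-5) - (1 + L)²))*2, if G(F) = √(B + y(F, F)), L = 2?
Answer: 2 + 2*√2 ≈ 4.8284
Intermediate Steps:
B = 0 (B = 6 - 6 = 0)
G(F) = √2 (G(F) = √(0 + 2) = √2)
(10 + (G(-5) - (1 + L)²))*2 = (10 + (√2 - (1 + 2)²))*2 = (10 + (√2 - 1*3²))*2 = (10 + (√2 - 1*9))*2 = (10 + (√2 - 9))*2 = (10 + (-9 + √2))*2 = (1 + √2)*2 = 2 + 2*√2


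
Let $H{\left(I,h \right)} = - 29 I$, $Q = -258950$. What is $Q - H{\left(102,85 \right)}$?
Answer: $-255992$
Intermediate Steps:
$Q - H{\left(102,85 \right)} = -258950 - \left(-29\right) 102 = -258950 - -2958 = -258950 + 2958 = -255992$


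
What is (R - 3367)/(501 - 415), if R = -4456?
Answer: -7823/86 ≈ -90.965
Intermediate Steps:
(R - 3367)/(501 - 415) = (-4456 - 3367)/(501 - 415) = -7823/86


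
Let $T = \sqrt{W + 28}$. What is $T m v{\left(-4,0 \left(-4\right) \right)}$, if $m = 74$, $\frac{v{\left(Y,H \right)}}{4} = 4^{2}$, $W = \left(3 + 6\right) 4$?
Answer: $37888$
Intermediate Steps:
$W = 36$ ($W = 9 \cdot 4 = 36$)
$T = 8$ ($T = \sqrt{36 + 28} = \sqrt{64} = 8$)
$v{\left(Y,H \right)} = 64$ ($v{\left(Y,H \right)} = 4 \cdot 4^{2} = 4 \cdot 16 = 64$)
$T m v{\left(-4,0 \left(-4\right) \right)} = 8 \cdot 74 \cdot 64 = 592 \cdot 64 = 37888$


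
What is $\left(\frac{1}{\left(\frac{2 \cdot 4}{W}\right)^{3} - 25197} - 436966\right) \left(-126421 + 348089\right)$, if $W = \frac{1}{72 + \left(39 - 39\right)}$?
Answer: $- \frac{18508057225227419684}{191077779} \approx -9.6861 \cdot 10^{10}$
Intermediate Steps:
$W = \frac{1}{72}$ ($W = \frac{1}{72 + 0} = \frac{1}{72} \approx 0.013889$)
$\left(\frac{1}{\left(\frac{2 \cdot 4}{W}\right)^{3} - 25197} - 436966\right) \left(-126421 + 348089\right) = \left(\frac{1}{\left(2 \cdot 4 \frac{1}{\frac{1}{72}}\right)^{3} - 25197} - 436966\right) \left(-126421 + 348089\right) = \left(\frac{1}{\left(8 \cdot 72\right)^{3} - 25197} - 436966\right) 221668 = \left(\frac{1}{576^{3} - 25197} - 436966\right) 221668 = \left(\frac{1}{191102976 - 25197} - 436966\right) 221668 = \left(\frac{1}{191077779} - 436966\right) 221668 = \left(- \frac{83494492778513}{191077779}\right) 221668 = - \frac{18508057225227419684}{191077779}$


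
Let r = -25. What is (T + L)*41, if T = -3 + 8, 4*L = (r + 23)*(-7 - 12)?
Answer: 1189/2 ≈ 594.50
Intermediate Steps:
L = 19/2 (L = ((-25 + 23)*(-7 - 12))/4 = (-2*(-19))/4 = (¼)*38 = 19/2 ≈ 9.5000)
T = 5
(T + L)*41 = (5 + 19/2)*41 = (29/2)*41 = 1189/2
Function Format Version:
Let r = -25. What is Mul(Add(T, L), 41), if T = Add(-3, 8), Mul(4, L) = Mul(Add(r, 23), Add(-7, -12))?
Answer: Rational(1189, 2) ≈ 594.50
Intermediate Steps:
L = Rational(19, 2) (L = Mul(Rational(1, 4), Mul(Add(-25, 23), Add(-7, -12))) = Mul(Rational(1, 4), Mul(-2, -19)) = Mul(Rational(1, 4), 38) = Rational(19, 2) ≈ 9.5000)
T = 5
Mul(Add(T, L), 41) = Mul(Add(5, Rational(19, 2)), 41) = Mul(Rational(29, 2), 41) = Rational(1189, 2)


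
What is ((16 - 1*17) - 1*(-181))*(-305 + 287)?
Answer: -3240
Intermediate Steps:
((16 - 1*17) - 1*(-181))*(-305 + 287) = ((16 - 17) + 181)*(-18) = (-1 + 181)*(-18) = 180*(-18) = -3240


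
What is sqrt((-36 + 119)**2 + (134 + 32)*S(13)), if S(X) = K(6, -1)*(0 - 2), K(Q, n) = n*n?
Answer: sqrt(6557) ≈ 80.975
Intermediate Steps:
K(Q, n) = n**2
S(X) = -2 (S(X) = (-1)**2*(0 - 2) = 1*(-2) = -2)
sqrt((-36 + 119)**2 + (134 + 32)*S(13)) = sqrt((-36 + 119)**2 + (134 + 32)*(-2)) = sqrt(83**2 + 166*(-2)) = sqrt(6889 - 332) = sqrt(6557)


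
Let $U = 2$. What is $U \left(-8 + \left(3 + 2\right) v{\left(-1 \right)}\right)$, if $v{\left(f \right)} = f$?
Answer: $-26$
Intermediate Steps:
$U \left(-8 + \left(3 + 2\right) v{\left(-1 \right)}\right) = 2 \left(-8 + \left(3 + 2\right) \left(-1\right)\right) = 2 \left(-8 + 5 \left(-1\right)\right) = 2 \left(-8 - 5\right) = 2 \left(-13\right) = -26$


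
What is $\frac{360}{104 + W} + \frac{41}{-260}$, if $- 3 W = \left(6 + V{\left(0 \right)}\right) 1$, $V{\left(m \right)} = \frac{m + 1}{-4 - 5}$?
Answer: $\frac{482849}{143260} \approx 3.3704$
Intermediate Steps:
$V{\left(m \right)} = - \frac{1}{9} - \frac{m}{9}$ ($V{\left(m \right)} = \frac{1 + m}{-9} = \left(1 + m\right) \left(- \frac{1}{9}\right) = - \frac{1}{9} - \frac{m}{9}$)
$W = - \frac{53}{27}$ ($W = - \frac{\left(6 - \frac{1}{9}\right) 1}{3} = - \frac{\frac{53}{9} \cdot 1}{3} = \left(- \frac{1}{3}\right) \frac{53}{9} = - \frac{53}{27} \approx -1.963$)
$\frac{360}{104 + W} + \frac{41}{-260} = \frac{360}{104 - \frac{53}{27}} + \frac{41}{-260} = \frac{360}{\frac{2755}{27}} + 41 \left(- \frac{1}{260}\right) = 360 \cdot \frac{27}{2755} - \frac{41}{260} = \frac{1944}{551} - \frac{41}{260} = \frac{482849}{143260}$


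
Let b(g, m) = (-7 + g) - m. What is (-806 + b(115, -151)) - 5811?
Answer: -6358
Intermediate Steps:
b(g, m) = -7 + g - m
(-806 + b(115, -151)) - 5811 = (-806 + (-7 + 115 - 1*(-151))) - 5811 = (-806 + (-7 + 115 + 151)) - 5811 = (-806 + 259) - 5811 = -547 - 5811 = -6358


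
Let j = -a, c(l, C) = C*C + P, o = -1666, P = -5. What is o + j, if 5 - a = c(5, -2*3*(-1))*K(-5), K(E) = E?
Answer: -1826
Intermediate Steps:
c(l, C) = -5 + C**2 (c(l, C) = C*C - 5 = C**2 - 5 = -5 + C**2)
a = 160 (a = 5 - (-5 + (-2*3*(-1))**2)*(-5) = 5 - (-5 + (-6*(-1))**2)*(-5) = 5 - (-5 + 6**2)*(-5) = 5 - (-5 + 36)*(-5) = 5 - 31*(-5) = 5 - 1*(-155) = 5 + 155 = 160)
j = -160 (j = -1*160 = -160)
o + j = -1666 - 160 = -1826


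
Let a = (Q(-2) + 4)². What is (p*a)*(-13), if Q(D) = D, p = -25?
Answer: 1300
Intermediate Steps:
a = 4 (a = (-2 + 4)² = 2² = 4)
(p*a)*(-13) = -25*4*(-13) = -100*(-13) = 1300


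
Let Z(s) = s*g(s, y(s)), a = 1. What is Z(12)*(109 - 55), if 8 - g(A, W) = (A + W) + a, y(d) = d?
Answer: -11016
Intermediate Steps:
g(A, W) = 7 - A - W (g(A, W) = 8 - ((A + W) + 1) = 8 - (1 + A + W) = 8 + (-1 - A - W) = 7 - A - W)
Z(s) = s*(7 - 2*s) (Z(s) = s*(7 - s - s) = s*(7 - 2*s))
Z(12)*(109 - 55) = (12*(7 - 2*12))*(109 - 55) = (12*(7 - 24))*54 = (12*(-17))*54 = -204*54 = -11016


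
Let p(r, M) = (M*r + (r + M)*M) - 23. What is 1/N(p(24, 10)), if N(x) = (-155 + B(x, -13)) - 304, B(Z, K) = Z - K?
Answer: 1/111 ≈ 0.0090090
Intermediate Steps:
p(r, M) = -23 + M*r + M*(M + r) (p(r, M) = (M*r + (M + r)*M) - 23 = (M*r + M*(M + r)) - 23 = -23 + M*r + M*(M + r))
N(x) = -446 + x (N(x) = (-155 + (x - 1*(-13))) - 304 = (-155 + (x + 13)) - 304 = (-155 + (13 + x)) - 304 = (-142 + x) - 304 = -446 + x)
1/N(p(24, 10)) = 1/(-446 + (-23 + 10² + 2*10*24)) = 1/(-446 + (-23 + 100 + 480)) = 1/(-446 + 557) = 1/111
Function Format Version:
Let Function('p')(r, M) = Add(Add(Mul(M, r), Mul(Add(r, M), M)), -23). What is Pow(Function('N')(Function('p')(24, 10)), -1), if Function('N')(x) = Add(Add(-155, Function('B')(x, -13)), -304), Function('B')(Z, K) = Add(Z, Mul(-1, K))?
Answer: Rational(1, 111) ≈ 0.0090090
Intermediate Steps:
Function('p')(r, M) = Add(-23, Mul(M, r), Mul(M, Add(M, r))) (Function('p')(r, M) = Add(Add(Mul(M, r), Mul(Add(M, r), M)), -23) = Add(Add(Mul(M, r), Mul(M, Add(M, r))), -23) = Add(-23, Mul(M, r), Mul(M, Add(M, r))))
Function('N')(x) = Add(-446, x) (Function('N')(x) = Add(Add(-155, Add(x, Mul(-1, -13))), -304) = Add(Add(-155, Add(x, 13)), -304) = Add(Add(-155, Add(13, x)), -304) = Add(Add(-142, x), -304) = Add(-446, x))
Pow(Function('N')(Function('p')(24, 10)), -1) = Pow(Add(-446, Add(-23, Pow(10, 2), Mul(2, 10, 24))), -1) = Pow(Add(-446, Add(-23, 100, 480)), -1) = Pow(Add(-446, 557), -1) = Pow(111, -1) = Rational(1, 111)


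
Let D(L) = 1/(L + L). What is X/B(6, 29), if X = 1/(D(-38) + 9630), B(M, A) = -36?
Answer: -19/6586911 ≈ -2.8845e-6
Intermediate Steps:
D(L) = 1/(2*L)
X = 76/731879 (X = 1/((½)/(-38) + 9630) = 1/((½)*(-1/38) + 9630) = 1/(-1/76 + 9630) = 1/(731879/76) = 76/731879 ≈ 0.00010384)
X/B(6, 29) = (76/731879)/(-36) = (76/731879)*(-1/36) = -19/6586911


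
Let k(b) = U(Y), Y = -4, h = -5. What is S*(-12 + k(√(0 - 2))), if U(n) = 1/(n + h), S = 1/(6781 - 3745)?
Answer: -109/27324 ≈ -0.0039892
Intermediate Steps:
S = 1/3036 ≈ 0.00032938
U(n) = 1/(-5 + n) (U(n) = 1/(n - 5) = 1/(-5 + n))
k(b) = -⅑ (k(b) = 1/(-5 - 4) = 1/(-9) = -⅑)
S*(-12 + k(√(0 - 2))) = (-12 - ⅑)/3036 = (1/3036)*(-109/9) = -109/27324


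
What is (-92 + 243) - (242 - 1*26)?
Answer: -65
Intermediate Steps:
(-92 + 243) - (242 - 1*26) = 151 - (242 - 26) = 151 - 1*216 = 151 - 216 = -65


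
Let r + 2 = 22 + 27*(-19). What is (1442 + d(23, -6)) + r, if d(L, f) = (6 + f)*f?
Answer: 949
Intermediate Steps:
r = -493 (r = -2 + (22 + 27*(-19)) = -2 + (22 - 513) = -2 - 491 = -493)
d(L, f) = f*(6 + f)
(1442 + d(23, -6)) + r = (1442 - 6*(6 - 6)) - 493 = (1442 - 6*0) - 493 = (1442 + 0) - 493 = 1442 - 493 = 949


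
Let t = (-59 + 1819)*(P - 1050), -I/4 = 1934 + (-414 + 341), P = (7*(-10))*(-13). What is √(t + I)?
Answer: 2*I*√63461 ≈ 503.83*I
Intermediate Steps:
P = 910 (P = -70*(-13) = 910)
I = -7444 (I = -4*(1934 + (-414 + 341)) = -4*(1934 - 73) = -4*1861 = -7444)
t = -246400 (t = (-59 + 1819)*(910 - 1050) = 1760*(-140) = -246400)
√(t + I) = √(-246400 - 7444) = √(-253844) = 2*I*√63461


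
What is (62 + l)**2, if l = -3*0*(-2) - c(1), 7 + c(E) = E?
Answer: 4624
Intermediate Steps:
c(E) = -7 + E
l = 6 (l = -3*0*(-2) - (-7 + 1) = 0*(-2) - 1*(-6) = 0 + 6 = 6)
(62 + l)**2 = (62 + 6)**2 = 68**2 = 4624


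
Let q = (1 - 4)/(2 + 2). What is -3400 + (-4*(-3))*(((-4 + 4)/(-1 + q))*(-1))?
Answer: -3400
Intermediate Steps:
q = -¾ (q = -3/4 = -3*¼ = -¾ ≈ -0.75000)
-3400 + (-4*(-3))*(((-4 + 4)/(-1 + q))*(-1)) = -3400 + (-4*(-3))*(((-4 + 4)/(-1 - ¾))*(-1)) = -3400 + 12*((0/(-7/4))*(-1)) = -3400 + 12*((0*(-4/7))*(-1)) = -3400 + 12*(0*(-1)) = -3400 + 12*0 = -3400 + 0 = -3400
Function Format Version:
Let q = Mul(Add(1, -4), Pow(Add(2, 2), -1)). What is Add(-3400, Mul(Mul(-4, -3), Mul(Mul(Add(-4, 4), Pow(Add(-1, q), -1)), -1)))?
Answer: -3400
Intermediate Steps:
q = Rational(-3, 4) (q = Mul(-3, Pow(4, -1)) = Mul(-3, Rational(1, 4)) = Rational(-3, 4) ≈ -0.75000)
Add(-3400, Mul(Mul(-4, -3), Mul(Mul(Add(-4, 4), Pow(Add(-1, q), -1)), -1))) = Add(-3400, Mul(Mul(-4, -3), Mul(Mul(Add(-4, 4), Pow(Add(-1, Rational(-3, 4)), -1)), -1))) = Add(-3400, Mul(12, Mul(Mul(0, Pow(Rational(-7, 4), -1)), -1))) = Add(-3400, Mul(12, Mul(Mul(0, Rational(-4, 7)), -1))) = Add(-3400, Mul(12, Mul(0, -1))) = Add(-3400, Mul(12, 0)) = Add(-3400, 0) = -3400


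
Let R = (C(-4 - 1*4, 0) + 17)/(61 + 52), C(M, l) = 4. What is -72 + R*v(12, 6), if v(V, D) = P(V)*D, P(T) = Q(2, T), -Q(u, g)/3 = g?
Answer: -12672/113 ≈ -112.14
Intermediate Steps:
Q(u, g) = -3*g
P(T) = -3*T
R = 21/113 (R = (4 + 17)/(61 + 52) = 21/113 ≈ 0.18584)
v(V, D) = -3*D*V (v(V, D) = (-3*V)*D = -3*D*V)
-72 + R*v(12, 6) = -72 + 21*(-3*6*12)/113 = -72 + (21/113)*(-216) = -72 - 4536/113 = -12672/113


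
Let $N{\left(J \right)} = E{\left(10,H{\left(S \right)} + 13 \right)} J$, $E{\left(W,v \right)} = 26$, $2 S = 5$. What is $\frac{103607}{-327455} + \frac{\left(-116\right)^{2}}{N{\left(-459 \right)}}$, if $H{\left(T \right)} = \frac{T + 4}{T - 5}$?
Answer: $- \frac{2821340209}{1953923985} \approx -1.4439$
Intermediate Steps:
$S = \frac{5}{2}$ ($S = \frac{1}{2} \cdot 5 = \frac{5}{2} \approx 2.5$)
$H{\left(T \right)} = \frac{4 + T}{-5 + T}$
$N{\left(J \right)} = 26 J$
$\frac{103607}{-327455} + \frac{\left(-116\right)^{2}}{N{\left(-459 \right)}} = \frac{103607}{-327455} + \frac{\left(-116\right)^{2}}{26 \left(-459\right)} = 103607 \left(- \frac{1}{327455}\right) + \frac{13456}{-11934} = - \frac{103607}{327455} + 13456 \left(- \frac{1}{11934}\right) = - \frac{103607}{327455} - \frac{6728}{5967} = - \frac{2821340209}{1953923985}$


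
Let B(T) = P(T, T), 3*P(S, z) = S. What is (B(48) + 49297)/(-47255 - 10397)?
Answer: -49313/57652 ≈ -0.85536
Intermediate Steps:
P(S, z) = S/3
B(T) = T/3
(B(48) + 49297)/(-47255 - 10397) = ((1/3)*48 + 49297)/(-47255 - 10397) = (16 + 49297)/(-57652) = 49313*(-1/57652) = -49313/57652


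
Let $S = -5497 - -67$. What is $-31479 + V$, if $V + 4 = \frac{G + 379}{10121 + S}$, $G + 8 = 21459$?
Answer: $- \frac{147664923}{4691} \approx -31478.0$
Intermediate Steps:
$G = 21451$ ($G = -8 + 21459 = 21451$)
$S = -5430$ ($S = -5497 + 67 = -5430$)
$V = \frac{3066}{4691}$ ($V = -4 + \frac{21451 + 379}{10121 - 5430} = -4 + \frac{21830}{4691} = \frac{3066}{4691} \approx 0.65359$)
$-31479 + V = -31479 + \frac{3066}{4691} = - \frac{147664923}{4691}$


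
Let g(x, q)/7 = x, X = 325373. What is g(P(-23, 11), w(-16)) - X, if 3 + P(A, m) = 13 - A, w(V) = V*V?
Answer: -325142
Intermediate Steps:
w(V) = V**2
P(A, m) = 10 - A (P(A, m) = -3 + (13 - A) = 10 - A)
g(x, q) = 7*x
g(P(-23, 11), w(-16)) - X = 7*(10 - 1*(-23)) - 1*325373 = 7*(10 + 23) - 325373 = 7*33 - 325373 = 231 - 325373 = -325142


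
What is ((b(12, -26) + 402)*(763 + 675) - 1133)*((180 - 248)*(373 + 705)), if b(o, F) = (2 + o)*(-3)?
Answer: -37864961288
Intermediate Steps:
b(o, F) = -6 - 3*o
((b(12, -26) + 402)*(763 + 675) - 1133)*((180 - 248)*(373 + 705)) = (((-6 - 3*12) + 402)*(763 + 675) - 1133)*((180 - 248)*(373 + 705)) = (((-6 - 36) + 402)*1438 - 1133)*(-68*1078) = ((-42 + 402)*1438 - 1133)*(-73304) = (360*1438 - 1133)*(-73304) = (517680 - 1133)*(-73304) = 516547*(-73304) = -37864961288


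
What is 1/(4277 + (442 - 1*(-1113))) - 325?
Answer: -1895399/5832 ≈ -325.00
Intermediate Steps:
1/(4277 + (442 - 1*(-1113))) - 325 = 1/(4277 + (442 + 1113)) - 325 = 1/(4277 + 1555) - 325 = 1/5832 - 325 = -1895399/5832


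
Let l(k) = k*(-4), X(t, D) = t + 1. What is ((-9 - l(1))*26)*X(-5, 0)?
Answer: 520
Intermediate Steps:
X(t, D) = 1 + t
l(k) = -4*k
((-9 - l(1))*26)*X(-5, 0) = ((-9 - (-4))*26)*(1 - 5) = ((-9 - 1*(-4))*26)*(-4) = ((-9 + 4)*26)*(-4) = -5*26*(-4) = -130*(-4) = 520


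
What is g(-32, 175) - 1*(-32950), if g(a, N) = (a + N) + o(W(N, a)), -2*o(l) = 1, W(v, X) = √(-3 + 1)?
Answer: 66185/2 ≈ 33093.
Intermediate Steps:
W(v, X) = I*√2 (W(v, X) = √(-2) = I*√2)
o(l) = -½ (o(l) = -½*1 = -½)
g(a, N) = -½ + N + a (g(a, N) = (a + N) - ½ = (N + a) - ½ = -½ + N + a)
g(-32, 175) - 1*(-32950) = (-½ + 175 - 32) - 1*(-32950) = 285/2 + 32950 = 66185/2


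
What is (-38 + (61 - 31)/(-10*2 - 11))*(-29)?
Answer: 35032/31 ≈ 1130.1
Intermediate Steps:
(-38 + (61 - 31)/(-10*2 - 11))*(-29) = (-38 + 30/(-20 - 11))*(-29) = (-38 + 30/(-31))*(-29) = (-38 + 30*(-1/31))*(-29) = (-38 - 30/31)*(-29) = -1208/31*(-29) = 35032/31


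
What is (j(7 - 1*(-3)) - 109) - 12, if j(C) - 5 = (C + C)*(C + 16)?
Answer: 404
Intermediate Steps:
j(C) = 5 + 2*C*(16 + C) (j(C) = 5 + (C + C)*(C + 16) = 5 + (2*C)*(16 + C) = 5 + 2*C*(16 + C))
(j(7 - 1*(-3)) - 109) - 12 = ((5 + 2*(7 - 1*(-3))² + 32*(7 - 1*(-3))) - 109) - 12 = ((5 + 2*(7 + 3)² + 32*(7 + 3)) - 109) - 12 = ((5 + 2*10² + 32*10) - 109) - 12 = ((5 + 2*100 + 320) - 109) - 12 = ((5 + 200 + 320) - 109) - 12 = (525 - 109) - 12 = 416 - 12 = 404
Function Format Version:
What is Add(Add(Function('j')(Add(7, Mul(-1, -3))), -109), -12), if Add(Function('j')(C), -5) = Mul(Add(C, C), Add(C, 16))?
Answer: 404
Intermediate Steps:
Function('j')(C) = Add(5, Mul(2, C, Add(16, C))) (Function('j')(C) = Add(5, Mul(Add(C, C), Add(C, 16))) = Add(5, Mul(Mul(2, C), Add(16, C))) = Add(5, Mul(2, C, Add(16, C))))
Add(Add(Function('j')(Add(7, Mul(-1, -3))), -109), -12) = Add(Add(Add(5, Mul(2, Pow(Add(7, Mul(-1, -3)), 2)), Mul(32, Add(7, Mul(-1, -3)))), -109), -12) = Add(Add(Add(5, Mul(2, Pow(Add(7, 3), 2)), Mul(32, Add(7, 3))), -109), -12) = Add(Add(Add(5, Mul(2, Pow(10, 2)), Mul(32, 10)), -109), -12) = Add(Add(Add(5, Mul(2, 100), 320), -109), -12) = Add(Add(Add(5, 200, 320), -109), -12) = Add(Add(525, -109), -12) = Add(416, -12) = 404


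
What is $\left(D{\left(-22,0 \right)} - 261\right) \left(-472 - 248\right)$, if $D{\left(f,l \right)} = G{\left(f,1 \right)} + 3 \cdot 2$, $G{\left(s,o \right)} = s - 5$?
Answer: $203040$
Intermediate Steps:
$G{\left(s,o \right)} = -5 + s$ ($G{\left(s,o \right)} = s - 5 = -5 + s$)
$D{\left(f,l \right)} = 1 + f$ ($D{\left(f,l \right)} = \left(-5 + f\right) + 3 \cdot 2 = \left(-5 + f\right) + 6 = 1 + f$)
$\left(D{\left(-22,0 \right)} - 261\right) \left(-472 - 248\right) = \left(\left(1 - 22\right) - 261\right) \left(-472 - 248\right) = \left(-21 - 261\right) \left(-720\right) = \left(-282\right) \left(-720\right) = 203040$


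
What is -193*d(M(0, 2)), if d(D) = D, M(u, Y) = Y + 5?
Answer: -1351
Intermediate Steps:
M(u, Y) = 5 + Y
-193*d(M(0, 2)) = -193*(5 + 2) = -193*7 = -1351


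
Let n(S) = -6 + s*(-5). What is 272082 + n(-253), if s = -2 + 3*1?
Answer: 272071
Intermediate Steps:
s = 1 (s = -2 + 3 = 1)
n(S) = -11 (n(S) = -6 + 1*(-5) = -6 - 5 = -11)
272082 + n(-253) = 272082 - 11 = 272071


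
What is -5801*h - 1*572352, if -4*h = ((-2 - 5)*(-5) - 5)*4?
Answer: -398322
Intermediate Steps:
h = -30 (h = -((-2 - 5)*(-5) - 5)*4/4 = -(-7*(-5) - 5)*4/4 = -(35 - 5)*4/4 = -15*4/2 = -¼*120 = -30)
-5801*h - 1*572352 = -5801*(-30) - 1*572352 = 174030 - 572352 = -398322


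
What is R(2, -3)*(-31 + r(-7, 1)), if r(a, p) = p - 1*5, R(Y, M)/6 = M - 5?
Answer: 1680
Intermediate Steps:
R(Y, M) = -30 + 6*M (R(Y, M) = 6*(M - 5) = 6*(-5 + M) = -30 + 6*M)
r(a, p) = -5 + p (r(a, p) = p - 5 = -5 + p)
R(2, -3)*(-31 + r(-7, 1)) = (-30 + 6*(-3))*(-31 + (-5 + 1)) = (-30 - 18)*(-31 - 4) = -48*(-35) = 1680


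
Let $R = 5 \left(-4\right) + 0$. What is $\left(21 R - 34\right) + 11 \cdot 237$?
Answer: $2153$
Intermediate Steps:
$R = -20$ ($R = -20 + 0 = -20$)
$\left(21 R - 34\right) + 11 \cdot 237 = \left(21 \left(-20\right) - 34\right) + 11 \cdot 237 = \left(-420 - 34\right) + 2607 = -454 + 2607 = 2153$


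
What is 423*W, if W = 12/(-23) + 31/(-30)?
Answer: -151293/230 ≈ -657.80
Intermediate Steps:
W = -1073/690 (W = 12*(-1/23) + 31*(-1/30) = -12/23 - 31/30 = -1073/690 ≈ -1.5551)
423*W = 423*(-1073/690) = -151293/230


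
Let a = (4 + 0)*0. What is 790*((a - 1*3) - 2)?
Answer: -3950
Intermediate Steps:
a = 0 (a = 4*0 = 0)
790*((a - 1*3) - 2) = 790*((0 - 1*3) - 2) = 790*((0 - 3) - 2) = 790*(-3 - 2) = 790*(-5) = -3950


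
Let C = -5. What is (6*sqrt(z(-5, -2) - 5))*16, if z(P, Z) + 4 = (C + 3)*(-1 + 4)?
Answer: 96*I*sqrt(15) ≈ 371.81*I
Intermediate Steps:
z(P, Z) = -10 (z(P, Z) = -4 + (-5 + 3)*(-1 + 4) = -4 - 2*3 = -4 - 6 = -10)
(6*sqrt(z(-5, -2) - 5))*16 = (6*sqrt(-10 - 5))*16 = (6*sqrt(-15))*16 = (6*(I*sqrt(15)))*16 = (6*I*sqrt(15))*16 = 96*I*sqrt(15)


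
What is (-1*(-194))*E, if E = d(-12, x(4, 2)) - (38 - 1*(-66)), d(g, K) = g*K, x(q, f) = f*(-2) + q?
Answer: -20176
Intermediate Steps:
x(q, f) = q - 2*f (x(q, f) = -2*f + q = q - 2*f)
d(g, K) = K*g
E = -104 (E = (4 - 2*2)*(-12) - (38 - 1*(-66)) = (4 - 4)*(-12) - (38 + 66) = 0*(-12) - 1*104 = 0 - 104 = -104)
(-1*(-194))*E = -1*(-194)*(-104) = 194*(-104) = -20176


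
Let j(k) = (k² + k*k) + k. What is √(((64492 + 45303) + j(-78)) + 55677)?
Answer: √177562 ≈ 421.38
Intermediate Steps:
j(k) = k + 2*k² (j(k) = (k² + k²) + k = 2*k² + k = k + 2*k²)
√(((64492 + 45303) + j(-78)) + 55677) = √(((64492 + 45303) - 78*(1 + 2*(-78))) + 55677) = √((109795 - 78*(1 - 156)) + 55677) = √((109795 - 78*(-155)) + 55677) = √((109795 + 12090) + 55677) = √(121885 + 55677) = √177562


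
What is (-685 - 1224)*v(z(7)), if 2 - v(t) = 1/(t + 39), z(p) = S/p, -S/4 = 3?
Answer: -983135/261 ≈ -3766.8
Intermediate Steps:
S = -12 (S = -4*3 = -12)
z(p) = -12/p
v(t) = 2 - 1/(39 + t) (v(t) = 2 - 1/(t + 39) = 2 - 1/(39 + t))
(-685 - 1224)*v(z(7)) = (-685 - 1224)*((77 + 2*(-12/7))/(39 - 12/7)) = -1909*(77 + 2*(-12*⅐))/(39 - 12*⅐) = -1909*(77 + 2*(-12/7))/(39 - 12/7) = -1909*(77 - 24/7)/261/7 = -13363*515/(261*7) = -1909*515/261 = -983135/261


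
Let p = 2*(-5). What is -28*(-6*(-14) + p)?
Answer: -2072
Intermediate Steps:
p = -10
-28*(-6*(-14) + p) = -28*(-6*(-14) - 10) = -28*(84 - 10) = -28*74 = -2072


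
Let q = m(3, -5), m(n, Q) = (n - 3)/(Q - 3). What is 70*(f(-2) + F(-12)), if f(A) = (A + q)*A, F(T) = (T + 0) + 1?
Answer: -490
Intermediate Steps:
F(T) = 1 + T (F(T) = T + 1 = 1 + T)
m(n, Q) = (-3 + n)/(-3 + Q)
q = 0 (q = (-3 + 3)/(-3 - 5) = 0/(-8) = -⅛*0 = 0)
f(A) = A² (f(A) = (A + 0)*A = A*A = A²)
70*(f(-2) + F(-12)) = 70*((-2)² + (1 - 12)) = 70*(4 - 11) = 70*(-7) = -490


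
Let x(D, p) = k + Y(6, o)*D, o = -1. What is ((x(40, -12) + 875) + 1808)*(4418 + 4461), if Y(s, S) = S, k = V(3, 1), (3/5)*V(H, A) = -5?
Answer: 70179616/3 ≈ 2.3393e+7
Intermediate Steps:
V(H, A) = -25/3 (V(H, A) = (5/3)*(-5) = -25/3)
k = -25/3 ≈ -8.3333
x(D, p) = -25/3 - D
((x(40, -12) + 875) + 1808)*(4418 + 4461) = (((-25/3 - 1*40) + 875) + 1808)*(4418 + 4461) = (((-25/3 - 40) + 875) + 1808)*8879 = ((-145/3 + 875) + 1808)*8879 = (2480/3 + 1808)*8879 = (7904/3)*8879 = 70179616/3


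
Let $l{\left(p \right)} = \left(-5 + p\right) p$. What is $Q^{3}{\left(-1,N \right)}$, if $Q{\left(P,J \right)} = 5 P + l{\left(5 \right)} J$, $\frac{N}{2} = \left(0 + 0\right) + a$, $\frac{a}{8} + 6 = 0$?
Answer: $-125$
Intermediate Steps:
$a = -48$ ($a = -48 + 8 \cdot 0 = -48 + 0 = -48$)
$l{\left(p \right)} = p \left(-5 + p\right)$
$N = -96$ ($N = 2 \left(\left(0 + 0\right) - 48\right) = 2 \left(0 - 48\right) = 2 \left(-48\right) = -96$)
$Q{\left(P,J \right)} = 5 P$ ($Q{\left(P,J \right)} = 5 P + 5 \left(-5 + 5\right) J = 5 P + 5 \cdot 0 J = 5 P + 0 J = 5 P + 0 = 5 P$)
$Q^{3}{\left(-1,N \right)} = \left(5 \left(-1\right)\right)^{3} = \left(-5\right)^{3} = -125$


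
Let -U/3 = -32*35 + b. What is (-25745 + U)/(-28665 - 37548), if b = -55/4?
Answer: 89375/264852 ≈ 0.33745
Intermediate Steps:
b = -55/4 (b = -55*¼ = -55/4 ≈ -13.750)
U = 13605/4 (U = -3*(-32*35 - 55/4) = -3*(-1120 - 55/4) = -3*(-4535/4) = 13605/4 ≈ 3401.3)
(-25745 + U)/(-28665 - 37548) = (-25745 + 13605/4)/(-28665 - 37548) = -89375/4/(-66213) = -89375/4*(-1/66213) = 89375/264852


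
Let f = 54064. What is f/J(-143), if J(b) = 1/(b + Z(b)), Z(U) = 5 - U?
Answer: 270320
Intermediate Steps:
J(b) = ⅕ (J(b) = 1/(b + (5 - b)) = 1/5 = ⅕)
f/J(-143) = 54064/(⅕) = 54064*5 = 270320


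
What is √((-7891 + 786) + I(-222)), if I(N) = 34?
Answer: I*√7071 ≈ 84.089*I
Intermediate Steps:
√((-7891 + 786) + I(-222)) = √((-7891 + 786) + 34) = √(-7105 + 34) = √(-7071) = I*√7071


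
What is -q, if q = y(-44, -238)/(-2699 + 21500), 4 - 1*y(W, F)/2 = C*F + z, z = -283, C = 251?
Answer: -120050/18801 ≈ -6.3853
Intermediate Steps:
y(W, F) = 574 - 502*F (y(W, F) = 8 - 2*(251*F - 283) = 8 - 2*(-283 + 251*F) = 8 + (566 - 502*F) = 574 - 502*F)
q = 120050/18801 (q = (574 - 502*(-238))/(-2699 + 21500) = (574 + 119476)/18801 = 120050*(1/18801) = 120050/18801 ≈ 6.3853)
-q = -1*120050/18801 = -120050/18801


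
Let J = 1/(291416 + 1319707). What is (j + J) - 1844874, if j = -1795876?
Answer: -5865696062249/1611123 ≈ -3.6407e+6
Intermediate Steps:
J = 1/1611123 ≈ 6.2068e-7
(j + J) - 1844874 = (-1795876 + 1/1611123) - 1844874 = -2893377128747/1611123 - 1844874 = -5865696062249/1611123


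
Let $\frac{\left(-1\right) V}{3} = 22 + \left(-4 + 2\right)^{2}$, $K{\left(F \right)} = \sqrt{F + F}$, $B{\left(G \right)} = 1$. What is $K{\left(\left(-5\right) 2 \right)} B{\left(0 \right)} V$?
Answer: $- 156 i \sqrt{5} \approx - 348.83 i$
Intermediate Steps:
$K{\left(F \right)} = \sqrt{2} \sqrt{F}$ ($K{\left(F \right)} = \sqrt{2 F} = \sqrt{2} \sqrt{F}$)
$V = -78$ ($V = - 3 \left(22 + \left(-4 + 2\right)^{2}\right) = - 3 \left(22 + \left(-2\right)^{2}\right) = - 3 \left(22 + 4\right) = \left(-3\right) 26 = -78$)
$K{\left(\left(-5\right) 2 \right)} B{\left(0 \right)} V = \sqrt{2} \sqrt{\left(-5\right) 2} \cdot 1 \left(-78\right) = \sqrt{2} \sqrt{-10} \cdot 1 \left(-78\right) = \sqrt{2} i \sqrt{10} \cdot 1 \left(-78\right) = 2 i \sqrt{5} \cdot 1 \left(-78\right) = 2 i \sqrt{5} \left(-78\right) = - 156 i \sqrt{5}$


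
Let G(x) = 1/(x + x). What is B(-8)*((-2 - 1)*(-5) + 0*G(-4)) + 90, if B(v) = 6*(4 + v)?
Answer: -270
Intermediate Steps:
B(v) = 24 + 6*v
G(x) = 1/(2*x)
B(-8)*((-2 - 1)*(-5) + 0*G(-4)) + 90 = (24 + 6*(-8))*((-2 - 1)*(-5) + 0*((½)/(-4))) + 90 = (24 - 48)*(-3*(-5) + 0*((½)*(-¼))) + 90 = -24*(15 + 0*(-⅛)) + 90 = -24*(15 + 0) + 90 = -24*15 + 90 = -360 + 90 = -270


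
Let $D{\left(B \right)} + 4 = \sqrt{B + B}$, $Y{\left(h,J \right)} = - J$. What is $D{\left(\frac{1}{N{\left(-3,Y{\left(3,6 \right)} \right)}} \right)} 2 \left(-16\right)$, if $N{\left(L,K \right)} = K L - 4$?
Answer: $128 - \frac{32 \sqrt{7}}{7} \approx 115.91$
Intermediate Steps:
$N{\left(L,K \right)} = -4 + K L$
$D{\left(B \right)} = -4 + \sqrt{2} \sqrt{B}$ ($D{\left(B \right)} = -4 + \sqrt{B + B} = -4 + \sqrt{2 B} = -4 + \sqrt{2} \sqrt{B}$)
$D{\left(\frac{1}{N{\left(-3,Y{\left(3,6 \right)} \right)}} \right)} 2 \left(-16\right) = \left(-4 + \sqrt{2} \sqrt{\frac{1}{-4 + \left(-1\right) 6 \left(-3\right)}}\right) 2 \left(-16\right) = \left(-4 + \sqrt{2} \sqrt{\frac{1}{-4 - -18}}\right) 2 \left(-16\right) = \left(-4 + \sqrt{2} \sqrt{\frac{1}{-4 + 18}}\right) 2 \left(-16\right) = \left(-4 + \sqrt{2} \sqrt{\frac{1}{14}}\right) 2 \left(-16\right) = \left(-4 + \frac{\sqrt{2}}{\sqrt{14}}\right) 2 \left(-16\right) = \left(-4 + \sqrt{2} \frac{\sqrt{14}}{14}\right) 2 \left(-16\right) = \left(-4 + \frac{\sqrt{7}}{7}\right) 2 \left(-16\right) = \left(-8 + \frac{2 \sqrt{7}}{7}\right) \left(-16\right) = 128 - \frac{32 \sqrt{7}}{7}$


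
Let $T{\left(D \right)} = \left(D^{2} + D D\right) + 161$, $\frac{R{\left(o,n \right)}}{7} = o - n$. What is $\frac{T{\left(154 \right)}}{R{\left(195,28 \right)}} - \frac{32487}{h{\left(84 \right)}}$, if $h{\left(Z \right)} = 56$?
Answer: $- \frac{720655}{1336} \approx -539.41$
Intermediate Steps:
$R{\left(o,n \right)} = - 7 n + 7 o$ ($R{\left(o,n \right)} = 7 \left(o - n\right) = - 7 n + 7 o$)
$T{\left(D \right)} = 161 + 2 D^{2}$ ($T{\left(D \right)} = \left(D^{2} + D^{2}\right) + 161 = 2 D^{2} + 161 = 161 + 2 D^{2}$)
$\frac{T{\left(154 \right)}}{R{\left(195,28 \right)}} - \frac{32487}{h{\left(84 \right)}} = \frac{161 + 2 \cdot 154^{2}}{\left(-7\right) 28 + 7 \cdot 195} - \frac{32487}{56} = \frac{161 + 2 \cdot 23716}{-196 + 1365} - \frac{4641}{8} = \frac{161 + 47432}{1169} - \frac{4641}{8} = 47593 \cdot \frac{1}{1169} - \frac{4641}{8} = \frac{6799}{167} - \frac{4641}{8} = - \frac{720655}{1336}$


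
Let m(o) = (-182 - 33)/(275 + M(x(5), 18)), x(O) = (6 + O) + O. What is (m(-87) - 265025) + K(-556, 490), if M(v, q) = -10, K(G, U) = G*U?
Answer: -28485688/53 ≈ -5.3747e+5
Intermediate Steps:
x(O) = 6 + 2*O
m(o) = -43/53 (m(o) = (-182 - 33)/(275 - 10) = -215/265 = -215*1/265 = -43/53)
(m(-87) - 265025) + K(-556, 490) = (-43/53 - 265025) - 556*490 = -14046368/53 - 272440 = -28485688/53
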